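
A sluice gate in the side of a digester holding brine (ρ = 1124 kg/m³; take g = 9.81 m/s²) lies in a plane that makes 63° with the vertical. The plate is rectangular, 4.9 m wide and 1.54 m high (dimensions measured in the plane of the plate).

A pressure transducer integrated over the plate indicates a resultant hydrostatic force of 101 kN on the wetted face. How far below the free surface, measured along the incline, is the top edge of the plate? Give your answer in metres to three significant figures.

γ = ρg = 1124 × 9.81 / 1000 = 11.02644 kN/m³.
A = 4.9 × 1.54 = 7.546 m².
From F = γ·h_c·A, the centroid depth is h_c = 101/(11.02644 × 7.546) = 1.21386 m.
The plate makes 63° with the vertical, i.e. θ = 90° − 63° = 27° to the horizontal. Measuring y along the incline from the free-surface line, vertical depth h = y·sinθ with sinθ = 0.453990.
Along the incline, y_c = h_c/sinθ = 1.21386/0.453990 = 2.67376 m.
The centroid lies 1.54/2 = 0.77 m below the top edge, so the top edge sits at y_top = 2.67376 − 0.77 = 1.90376 m along the incline.

y_top ≈ 1.90 m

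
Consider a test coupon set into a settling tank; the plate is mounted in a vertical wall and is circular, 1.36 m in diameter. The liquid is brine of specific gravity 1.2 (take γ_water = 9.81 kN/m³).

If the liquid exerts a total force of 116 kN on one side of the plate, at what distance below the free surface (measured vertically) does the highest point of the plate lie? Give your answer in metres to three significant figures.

d_top ≈ 6.10 m

γ = 1.2 × 9.81 = 11.772 kN/m³.
A = π(0.68)² = 1.45267 m².
From F = γ·h_c·A, the centroid depth is h_c = 116/(11.772 × 1.45267) = 6.7833 m.
The centroid is at the centre, 0.68 m below the top of the plate, so the highest point sits at h_top = 6.7833 − 0.68 = 6.1033 m below the surface.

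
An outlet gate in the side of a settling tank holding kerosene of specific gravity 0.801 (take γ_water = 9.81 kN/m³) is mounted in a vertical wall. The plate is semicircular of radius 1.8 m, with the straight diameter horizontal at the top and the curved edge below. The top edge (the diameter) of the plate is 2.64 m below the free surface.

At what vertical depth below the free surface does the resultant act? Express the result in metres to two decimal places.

γ = 0.801 × 9.81 = 7.85781 kN/m³.
The centroid of a semicircle lies 4r/(3π) = 0.763944 m from the diameter, here below the top edge, so the centroid depth is h_c = 2.64 + 0.763944 = 3.40394 m.
A = πr²/2 = π × 1.8²/2 = 5.08938 m².
Resultant F = γ·h_c·A = 7.85781 × 3.40394 × 5.08938 = 136.128 kN.
I_c = (π/8 − 8/(9π))·r⁴ = 0.109757 × 1.8⁴ = 1.15219 m⁴.
Centre of pressure: y_p = y_c + I_c/(y_c·A) = 3.40394 + 1.15219/(3.40394 × 5.08938) = 3.40394 + 0.0665085 = 3.47045 m along the plane.

h_p = 3.47 m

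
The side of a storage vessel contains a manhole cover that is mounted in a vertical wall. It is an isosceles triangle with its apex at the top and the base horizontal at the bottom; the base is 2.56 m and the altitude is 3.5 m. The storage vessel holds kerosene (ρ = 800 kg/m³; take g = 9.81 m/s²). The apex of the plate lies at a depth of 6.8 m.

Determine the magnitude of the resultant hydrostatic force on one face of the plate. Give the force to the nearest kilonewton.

F ≈ 321 kN

γ = ρg = 800 × 9.81 / 1000 = 7.848 kN/m³.
With the apex up, the centroid sits 2h/3 = 2 × 3.5/3 = 2.33333 m below the apex, so the centroid depth is h_c = 6.8 + 2.33333 = 9.13333 m.
A = ½ × 2.56 × 3.5 = 4.48 m².
Resultant F = γ·h_c·A = 7.848 × 9.13333 × 4.48 = 321.119 kN.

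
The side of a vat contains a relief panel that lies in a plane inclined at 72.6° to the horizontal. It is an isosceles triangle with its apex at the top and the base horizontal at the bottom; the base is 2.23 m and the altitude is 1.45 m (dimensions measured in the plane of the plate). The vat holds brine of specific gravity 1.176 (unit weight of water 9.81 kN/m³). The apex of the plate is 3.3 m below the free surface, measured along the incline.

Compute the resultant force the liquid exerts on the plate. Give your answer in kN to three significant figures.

γ = 1.176 × 9.81 = 11.53656 kN/m³.
Let θ = 72.6° be the plate's angle to the horizontal; measure y along the incline from where the plane meets the free surface. Vertical depth h = y·sinθ with sinθ = 0.954240.
With the apex up, the centroid sits 2h/3 = 2 × 1.45/3 = 0.966667 m below the apex, so y_c = 3.3 + 0.966667 = 4.26667 m and h_c = 4.26667 × 0.954240 = 4.07143 m.
A = ½ × 2.23 × 1.45 = 1.61675 m².
Resultant F = γ·h_c·A = 11.53656 × 4.07143 × 1.61675 = 75.9392 kN.

F ≈ 75.9 kN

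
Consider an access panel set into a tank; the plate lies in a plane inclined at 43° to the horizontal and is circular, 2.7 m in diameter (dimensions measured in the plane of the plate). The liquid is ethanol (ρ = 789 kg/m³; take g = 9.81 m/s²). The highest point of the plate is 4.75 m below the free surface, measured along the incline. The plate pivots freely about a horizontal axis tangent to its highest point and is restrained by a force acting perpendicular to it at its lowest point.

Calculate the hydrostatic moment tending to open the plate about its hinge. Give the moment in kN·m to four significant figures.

M ≈ 262.7 kN·m

γ = ρg = 789 × 9.81 / 1000 = 7.74009 kN/m³.
Let θ = 43° be the plate's angle to the horizontal; measure y along the incline from where the plane meets the free surface. Vertical depth h = y·sinθ with sinθ = 0.681998.
The centroid is at the centre, 1.35 m below the top of the plate, so y_c = 4.75 + 1.35 = 6.1 m and h_c = 6.1 × 0.681998 = 4.16019 m.
A = π(1.35)² = 5.72555 m².
Resultant F = γ·h_c·A = 7.74009 × 4.16019 × 5.72555 = 184.364 kN.
I_c = πr⁴/4 = π × 1.35⁴/4 = 2.6087 m⁴.
Centre of pressure: y_p = y_c + I_c/(y_c·A) = 6.1 + 2.6087/(6.1 × 5.72555) = 6.1 + 0.0746925 = 6.17469 m along the plane.
The resultant acts 1.35 + 0.0746925 = 1.42469 m (along the plate) below the hinge at the top edge, so the moment about the hinge is M = F × 1.42469 = 184.364 × 1.42469 = 262.662 kN·m.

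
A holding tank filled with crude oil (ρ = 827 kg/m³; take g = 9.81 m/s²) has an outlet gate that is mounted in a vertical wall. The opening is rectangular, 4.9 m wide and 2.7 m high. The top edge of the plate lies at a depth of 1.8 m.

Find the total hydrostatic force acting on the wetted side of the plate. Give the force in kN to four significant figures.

γ = ρg = 827 × 9.81 / 1000 = 8.11287 kN/m³.
The centroid lies 2.7/2 = 1.35 m below the top edge, so the centroid depth is h_c = 1.8 + 1.35 = 3.15 m.
A = 4.9 × 2.7 = 13.23 m².
Resultant F = γ·h_c·A = 8.11287 × 3.15 × 13.23 = 338.1 kN.

F ≈ 338.1 kN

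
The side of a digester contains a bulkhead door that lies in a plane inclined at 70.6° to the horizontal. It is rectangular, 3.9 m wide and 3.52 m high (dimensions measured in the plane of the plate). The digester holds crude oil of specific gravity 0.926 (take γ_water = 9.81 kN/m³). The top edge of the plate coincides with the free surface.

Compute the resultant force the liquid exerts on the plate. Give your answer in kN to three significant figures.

γ = 0.926 × 9.81 = 9.08406 kN/m³.
Let θ = 70.6° be the plate's angle to the horizontal; measure y along the incline from where the plane meets the free surface. Vertical depth h = y·sinθ with sinθ = 0.943223.
The centroid lies 3.52/2 = 1.76 m below the top edge, so y_c = 1.76 m and h_c = 1.76 × 0.943223 = 1.66007 m.
A = 3.9 × 3.52 = 13.728 m².
Resultant F = γ·h_c·A = 9.08406 × 1.66007 × 13.728 = 207.021 kN.

F ≈ 207 kN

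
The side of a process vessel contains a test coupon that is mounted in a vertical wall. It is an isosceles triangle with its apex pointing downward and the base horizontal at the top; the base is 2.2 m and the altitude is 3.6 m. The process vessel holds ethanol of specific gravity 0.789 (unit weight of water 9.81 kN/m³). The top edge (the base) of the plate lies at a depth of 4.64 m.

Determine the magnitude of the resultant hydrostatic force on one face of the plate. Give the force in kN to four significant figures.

F ≈ 179.0 kN

γ = 0.789 × 9.81 = 7.74009 kN/m³.
With the apex down, the centroid sits h/3 = 3.6/3 = 1.2 m below the base (the top edge), so the centroid depth is h_c = 4.64 + 1.2 = 5.84 m.
A = ½ × 2.2 × 3.6 = 3.96 m².
Resultant F = γ·h_c·A = 7.74009 × 5.84 × 3.96 = 179 kN.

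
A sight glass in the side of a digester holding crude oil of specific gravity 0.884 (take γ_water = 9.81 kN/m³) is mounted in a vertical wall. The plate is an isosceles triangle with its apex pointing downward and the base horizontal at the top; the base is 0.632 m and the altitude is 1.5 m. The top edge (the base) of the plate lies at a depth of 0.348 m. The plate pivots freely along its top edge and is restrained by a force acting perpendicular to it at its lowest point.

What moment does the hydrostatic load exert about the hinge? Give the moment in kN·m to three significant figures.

M ≈ 2.26 kN·m

γ = 0.884 × 9.81 = 8.67204 kN/m³.
With the apex down, the centroid sits h/3 = 1.5/3 = 0.5 m below the base (the top edge), so the centroid depth is h_c = 0.348 + 0.5 = 0.848 m.
A = ½ × 0.632 × 1.5 = 0.474 m².
Resultant F = γ·h_c·A = 8.67204 × 0.848 × 0.474 = 3.48574 kN.
I_c = b·h³/36 = 0.632 × 1.5³/36 = 0.05925 m⁴.
Centre of pressure: y_p = y_c + I_c/(y_c·A) = 0.848 + 0.05925/(0.848 × 0.474) = 0.848 + 0.147406 = 0.995406 m along the plane.
The resultant acts 0.5 + 0.147406 = 0.647406 m (along the plate) below the hinge at the top edge, so the moment about the hinge is M = F × 0.647406 = 3.48574 × 0.647406 = 2.25669 kN·m.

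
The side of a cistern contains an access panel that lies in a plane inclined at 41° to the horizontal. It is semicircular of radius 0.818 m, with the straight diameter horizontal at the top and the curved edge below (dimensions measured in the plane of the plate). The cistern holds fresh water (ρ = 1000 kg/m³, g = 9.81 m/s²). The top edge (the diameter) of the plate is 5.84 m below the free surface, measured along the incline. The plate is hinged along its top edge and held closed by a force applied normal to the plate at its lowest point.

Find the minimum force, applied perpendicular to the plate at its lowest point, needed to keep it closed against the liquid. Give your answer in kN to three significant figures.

γ = ρg = 1000 × 9.81 = 9810 N/m³ = 9.81 kN/m³.
Let θ = 41° be the plate's angle to the horizontal; measure y along the incline from where the plane meets the free surface. Vertical depth h = y·sinθ with sinθ = 0.656059.
The centroid of a semicircle lies 4r/(3π) = 0.34717 m from the diameter, here below the top edge, so y_c = 5.84 + 0.34717 = 6.18717 m and h_c = 6.18717 × 0.656059 = 4.05915 m.
A = πr²/2 = π × 0.818²/2 = 1.05106 m².
Resultant F = γ·h_c·A = 9.81 × 4.05915 × 1.05106 = 41.8535 kN.
I_c = (π/8 − 8/(9π))·r⁴ = 0.109757 × 0.818⁴ = 0.0491412 m⁴.
Centre of pressure: y_p = y_c + I_c/(y_c·A) = 6.18717 + 0.0491412/(6.18717 × 1.05106) = 6.18717 + 0.0075566 = 6.19473 m along the plane.
The resultant acts 0.34717 + 0.0075566 = 0.354727 m (along the plate) below the hinge at the top edge, so the moment about the hinge is M = F × 0.354727 = 41.8535 × 0.354727 = 14.8466 kN·m.
A normal force at the bottom, 0.818 m from the hinge, must supply this moment: P = 14.8466/0.818 = 18.1499 kN.

P ≈ 18.1 kN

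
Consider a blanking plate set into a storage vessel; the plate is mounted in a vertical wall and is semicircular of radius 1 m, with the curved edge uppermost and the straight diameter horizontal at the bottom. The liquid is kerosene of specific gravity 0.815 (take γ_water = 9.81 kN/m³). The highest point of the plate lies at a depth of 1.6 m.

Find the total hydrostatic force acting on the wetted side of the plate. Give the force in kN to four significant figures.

γ = 0.815 × 9.81 = 7.99515 kN/m³.
The centroid lies 4r/(3π) = 0.424413 m above the diameter, so r − 4r/(3π) = 1 − 0.424413 = 0.575587 m below the topmost point, so the centroid depth is h_c = 1.6 + 0.575587 = 2.17559 m.
A = πr²/2 = π × 1²/2 = 1.5708 m².
Resultant F = γ·h_c·A = 7.99515 × 2.17559 × 1.5708 = 27.3228 kN.

F ≈ 27.32 kN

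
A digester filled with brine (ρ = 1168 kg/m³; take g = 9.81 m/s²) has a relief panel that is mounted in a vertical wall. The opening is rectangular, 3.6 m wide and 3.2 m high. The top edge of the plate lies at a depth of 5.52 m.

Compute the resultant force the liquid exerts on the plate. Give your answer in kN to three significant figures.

F ≈ 940 kN

γ = ρg = 1168 × 9.81 / 1000 = 11.45808 kN/m³.
The centroid lies 3.2/2 = 1.6 m below the top edge, so the centroid depth is h_c = 5.52 + 1.6 = 7.12 m.
A = 3.6 × 3.2 = 11.52 m².
Resultant F = γ·h_c·A = 11.45808 × 7.12 × 11.52 = 939.819 kN.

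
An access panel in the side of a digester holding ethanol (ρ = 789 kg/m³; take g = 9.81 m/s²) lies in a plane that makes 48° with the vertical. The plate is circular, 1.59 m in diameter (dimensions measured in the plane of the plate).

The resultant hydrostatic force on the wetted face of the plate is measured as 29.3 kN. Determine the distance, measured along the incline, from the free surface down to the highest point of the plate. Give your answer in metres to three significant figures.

y_top ≈ 2.05 m

γ = ρg = 789 × 9.81 / 1000 = 7.74009 kN/m³.
A = π(0.795)² = 1.98557 m².
From F = γ·h_c·A, the centroid depth is h_c = 29.3/(7.74009 × 1.98557) = 1.9065 m.
The plate makes 48° with the vertical, i.e. θ = 90° − 48° = 42° to the horizontal. Measuring y along the incline from the free-surface line, vertical depth h = y·sinθ with sinθ = 0.669131.
Along the incline, y_c = h_c/sinθ = 1.9065/0.669131 = 2.84922 m.
The centroid is at the centre, 0.795 m below the top of the plate, so the highest point sits at y_top = 2.84922 − 0.795 = 2.05422 m along the incline.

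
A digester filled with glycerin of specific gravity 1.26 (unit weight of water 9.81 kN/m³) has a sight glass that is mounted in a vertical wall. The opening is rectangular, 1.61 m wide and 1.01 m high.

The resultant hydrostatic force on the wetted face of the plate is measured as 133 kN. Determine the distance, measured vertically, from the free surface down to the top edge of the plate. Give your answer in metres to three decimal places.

d_top ≈ 6.112 m

γ = 1.26 × 9.81 = 12.3606 kN/m³.
A = 1.61 × 1.01 = 1.6261 m².
From F = γ·h_c·A, the centroid depth is h_c = 133/(12.3606 × 1.6261) = 6.61706 m.
The centroid lies 1.01/2 = 0.505 m below the top edge, so the top edge sits at h_top = 6.61706 − 0.505 = 6.11206 m below the surface.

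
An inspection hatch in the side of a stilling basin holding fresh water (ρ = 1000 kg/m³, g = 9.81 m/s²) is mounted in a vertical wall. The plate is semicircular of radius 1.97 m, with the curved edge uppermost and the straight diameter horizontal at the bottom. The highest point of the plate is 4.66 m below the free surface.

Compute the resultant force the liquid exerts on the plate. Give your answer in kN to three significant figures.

γ = ρg = 1000 × 9.81 = 9810 N/m³ = 9.81 kN/m³.
The centroid lies 4r/(3π) = 0.836094 m above the diameter, so r − 4r/(3π) = 1.97 − 0.836094 = 1.13391 m below the topmost point, so the centroid depth is h_c = 4.66 + 1.13391 = 5.79391 m.
A = πr²/2 = π × 1.97²/2 = 6.0961 m².
Resultant F = γ·h_c·A = 9.81 × 5.79391 × 6.0961 = 346.492 kN.

F ≈ 346 kN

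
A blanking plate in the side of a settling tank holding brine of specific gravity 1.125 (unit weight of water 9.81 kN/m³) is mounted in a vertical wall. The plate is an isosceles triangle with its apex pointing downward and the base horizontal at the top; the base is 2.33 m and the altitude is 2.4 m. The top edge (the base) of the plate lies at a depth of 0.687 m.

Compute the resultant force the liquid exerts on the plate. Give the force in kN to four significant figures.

γ = 1.125 × 9.81 = 11.03625 kN/m³.
With the apex down, the centroid sits h/3 = 2.4/3 = 0.8 m below the base (the top edge), so the centroid depth is h_c = 0.687 + 0.8 = 1.487 m.
A = ½ × 2.33 × 2.4 = 2.796 m².
Resultant F = γ·h_c·A = 11.03625 × 1.487 × 2.796 = 45.8849 kN.

F ≈ 45.88 kN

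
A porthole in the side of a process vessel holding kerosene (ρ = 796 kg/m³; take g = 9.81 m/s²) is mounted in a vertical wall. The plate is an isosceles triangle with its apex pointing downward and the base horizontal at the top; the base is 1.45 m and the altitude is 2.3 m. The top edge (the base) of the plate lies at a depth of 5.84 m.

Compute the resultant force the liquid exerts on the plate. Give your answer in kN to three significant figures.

F ≈ 86.0 kN

γ = ρg = 796 × 9.81 / 1000 = 7.80876 kN/m³.
With the apex down, the centroid sits h/3 = 2.3/3 = 0.766667 m below the base (the top edge), so the centroid depth is h_c = 5.84 + 0.766667 = 6.60667 m.
A = ½ × 1.45 × 2.3 = 1.6675 m².
Resultant F = γ·h_c·A = 7.80876 × 6.60667 × 1.6675 = 86.0262 kN.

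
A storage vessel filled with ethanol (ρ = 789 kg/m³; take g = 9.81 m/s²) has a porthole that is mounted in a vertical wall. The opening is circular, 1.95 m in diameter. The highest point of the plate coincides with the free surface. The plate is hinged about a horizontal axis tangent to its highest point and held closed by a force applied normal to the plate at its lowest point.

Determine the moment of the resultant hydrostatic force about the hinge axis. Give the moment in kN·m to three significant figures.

γ = ρg = 789 × 9.81 / 1000 = 7.74009 kN/m³.
The centroid is at the centre, 0.975 m below the top of the plate, so the centroid depth is h_c = 0.975 m.
A = π(0.975)² = 2.98648 m².
Resultant F = γ·h_c·A = 7.74009 × 0.975 × 2.98648 = 22.5377 kN.
I_c = πr⁴/4 = π × 0.975⁴/4 = 0.709755 m⁴.
Centre of pressure: y_p = y_c + I_c/(y_c·A) = 0.975 + 0.709755/(0.975 × 2.98648) = 0.975 + 0.24375 = 1.21875 m along the plane.
The resultant acts 0.975 + 0.24375 = 1.21875 m (along the plate) below the hinge at the top edge, so the moment about the hinge is M = F × 1.21875 = 22.5377 × 1.21875 = 27.4678 kN·m.

M ≈ 27.5 kN·m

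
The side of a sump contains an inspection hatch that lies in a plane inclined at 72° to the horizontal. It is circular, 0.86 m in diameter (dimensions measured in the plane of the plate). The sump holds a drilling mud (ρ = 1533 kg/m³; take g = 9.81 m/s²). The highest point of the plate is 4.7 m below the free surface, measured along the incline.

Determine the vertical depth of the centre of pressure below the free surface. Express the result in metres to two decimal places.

γ = ρg = 1533 × 9.81 / 1000 = 15.03873 kN/m³.
Let θ = 72° be the plate's angle to the horizontal; measure y along the incline from where the plane meets the free surface. Vertical depth h = y·sinθ with sinθ = 0.951057.
The centroid is at the centre, 0.43 m below the top of the plate, so y_c = 4.7 + 0.43 = 5.13 m and h_c = 5.13 × 0.951057 = 4.87892 m.
A = π(0.43)² = 0.58088 m².
Resultant F = γ·h_c·A = 15.03873 × 4.87892 × 0.58088 = 42.6208 kN.
I_c = πr⁴/4 = π × 0.43⁴/4 = 0.0268512 m⁴.
Centre of pressure: y_p = y_c + I_c/(y_c·A) = 5.13 + 0.0268512/(5.13 × 0.58088) = 5.13 + 0.00901073 = 5.13901 m along the plane.
Vertically, h_p = y_p·sinθ = 5.13901 × 0.951057 = 4.88749 m.

h_p = 4.89 m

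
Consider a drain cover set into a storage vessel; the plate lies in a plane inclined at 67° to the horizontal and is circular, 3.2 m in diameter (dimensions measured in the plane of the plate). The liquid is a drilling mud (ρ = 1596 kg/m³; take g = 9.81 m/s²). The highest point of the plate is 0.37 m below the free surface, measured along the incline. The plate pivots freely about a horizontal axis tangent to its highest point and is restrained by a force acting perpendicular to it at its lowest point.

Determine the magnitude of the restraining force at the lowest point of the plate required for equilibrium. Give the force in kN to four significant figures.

γ = ρg = 1596 × 9.81 / 1000 = 15.65676 kN/m³.
Let θ = 67° be the plate's angle to the horizontal; measure y along the incline from where the plane meets the free surface. Vertical depth h = y·sinθ with sinθ = 0.920505.
The centroid is at the centre, 1.6 m below the top of the plate, so y_c = 0.37 + 1.6 = 1.97 m and h_c = 1.97 × 0.920505 = 1.81339 m.
A = π(1.6)² = 8.04248 m².
Resultant F = γ·h_c·A = 15.65676 × 1.81339 × 8.04248 = 228.341 kN.
I_c = πr⁴/4 = π × 1.6⁴/4 = 5.14719 m⁴.
Centre of pressure: y_p = y_c + I_c/(y_c·A) = 1.97 + 5.14719/(1.97 × 8.04248) = 1.97 + 0.324873 = 2.29487 m along the plane.
The resultant acts 1.6 + 0.324873 = 1.92487 m (along the plate) below the hinge at the top edge, so the moment about the hinge is M = F × 1.92487 = 228.341 × 1.92487 = 439.527 kN·m.
A normal force at the bottom, 3.2 m from the hinge, must supply this moment: P = 439.527/3.2 = 137.352 kN.

P ≈ 137.4 kN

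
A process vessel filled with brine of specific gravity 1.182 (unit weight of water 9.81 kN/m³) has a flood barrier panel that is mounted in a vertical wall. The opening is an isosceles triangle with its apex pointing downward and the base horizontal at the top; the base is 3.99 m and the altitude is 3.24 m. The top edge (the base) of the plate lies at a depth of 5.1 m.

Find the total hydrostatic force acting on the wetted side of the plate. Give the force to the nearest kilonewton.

γ = 1.182 × 9.81 = 11.59542 kN/m³.
With the apex down, the centroid sits h/3 = 3.24/3 = 1.08 m below the base (the top edge), so the centroid depth is h_c = 5.1 + 1.08 = 6.18 m.
A = ½ × 3.99 × 3.24 = 6.4638 m².
Resultant F = γ·h_c·A = 11.59542 × 6.18 × 6.4638 = 463.194 kN.

F ≈ 463 kN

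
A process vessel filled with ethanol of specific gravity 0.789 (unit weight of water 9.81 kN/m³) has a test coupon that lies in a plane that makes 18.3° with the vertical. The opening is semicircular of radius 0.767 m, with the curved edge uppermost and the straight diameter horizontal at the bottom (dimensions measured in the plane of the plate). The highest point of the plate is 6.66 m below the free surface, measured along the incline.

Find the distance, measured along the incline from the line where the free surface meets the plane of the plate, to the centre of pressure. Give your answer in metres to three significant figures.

γ = 0.789 × 9.81 = 7.74009 kN/m³.
The plate makes 18.3° with the vertical, i.e. θ = 90° − 18.3° = 71.7° to the horizontal. Measuring y along the incline from the free-surface line, vertical depth h = y·sinθ with sinθ = 0.949425.
The centroid lies 4r/(3π) = 0.325525 m above the diameter, so r − 4r/(3π) = 0.767 − 0.325525 = 0.441475 m below the topmost point, so y_c = 6.66 + 0.441475 = 7.10147 m and h_c = 7.10147 × 0.949425 = 6.74231 m.
A = πr²/2 = π × 0.767²/2 = 0.924082 m².
Resultant F = γ·h_c·A = 7.74009 × 6.74231 × 0.924082 = 48.2242 kN.
I_c = (π/8 − 8/(9π))·r⁴ = 0.109757 × 0.767⁴ = 0.0379851 m⁴.
Centre of pressure: y_p = y_c + I_c/(y_c·A) = 7.10147 + 0.0379851/(7.10147 × 0.924082) = 7.10147 + 0.00578835 = 7.10726 m along the plane.

y_p = 7.11 m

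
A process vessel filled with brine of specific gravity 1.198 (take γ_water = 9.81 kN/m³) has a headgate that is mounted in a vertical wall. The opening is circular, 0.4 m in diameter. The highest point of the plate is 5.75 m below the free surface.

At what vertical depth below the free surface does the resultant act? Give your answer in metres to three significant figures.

h_p = 5.95 m

γ = 1.198 × 9.81 = 11.75238 kN/m³.
The centroid is at the centre, 0.2 m below the top of the plate, so the centroid depth is h_c = 5.75 + 0.2 = 5.95 m.
A = π(0.2)² = 0.125664 m².
Resultant F = γ·h_c·A = 11.75238 × 5.95 × 0.125664 = 8.78726 kN.
I_c = πr⁴/4 = π × 0.2⁴/4 = 0.00125664 m⁴.
Centre of pressure: y_p = y_c + I_c/(y_c·A) = 5.95 + 0.00125664/(5.95 × 0.125664) = 5.95 + 0.00168067 = 5.95168 m along the plane.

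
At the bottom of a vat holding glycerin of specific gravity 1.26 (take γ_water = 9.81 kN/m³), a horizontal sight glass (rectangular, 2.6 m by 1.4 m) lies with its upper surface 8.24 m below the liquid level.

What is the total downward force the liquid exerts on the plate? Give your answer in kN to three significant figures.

F ≈ 371 kN

γ = 1.26 × 9.81 = 12.3606 kN/m³.
The plate is horizontal, so pressure is uniform at p = γ·h = 12.3606 × 8.24 = 101.851 kN/m².
A = 2.6 × 1.4 = 3.64 m².
F = p·A = 101.851 × 3.64 = 370.738 kN.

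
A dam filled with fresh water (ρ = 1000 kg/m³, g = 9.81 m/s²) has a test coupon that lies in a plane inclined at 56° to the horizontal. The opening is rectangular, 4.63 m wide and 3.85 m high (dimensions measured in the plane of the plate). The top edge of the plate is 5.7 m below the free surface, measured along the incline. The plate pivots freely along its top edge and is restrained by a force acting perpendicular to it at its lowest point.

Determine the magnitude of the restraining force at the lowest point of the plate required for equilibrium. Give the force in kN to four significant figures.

P ≈ 599.2 kN

γ = ρg = 1000 × 9.81 = 9810 N/m³ = 9.81 kN/m³.
Let θ = 56° be the plate's angle to the horizontal; measure y along the incline from where the plane meets the free surface. Vertical depth h = y·sinθ with sinθ = 0.829038.
The centroid lies 3.85/2 = 1.925 m below the top edge, so y_c = 5.7 + 1.925 = 7.625 m and h_c = 7.625 × 0.829038 = 6.32141 m.
A = 4.63 × 3.85 = 17.8255 m².
Resultant F = γ·h_c·A = 9.81 × 6.32141 × 17.8255 = 1105.41 kN.
I_c = b·h³/12 = 4.63 × 3.85³/12 = 22.0182 m⁴.
Centre of pressure: y_p = y_c + I_c/(y_c·A) = 7.625 + 22.0182/(7.625 × 17.8255) = 7.625 + 0.161994 = 7.78699 m along the plane.
The resultant acts 1.925 + 0.161994 = 2.08699 m (along the plate) below the hinge at the top edge, so the moment about the hinge is M = F × 2.08699 = 1105.41 × 2.08699 = 2306.98 kN·m.
A normal force at the bottom, 3.85 m from the hinge, must supply this moment: P = 2306.98/3.85 = 599.216 kN.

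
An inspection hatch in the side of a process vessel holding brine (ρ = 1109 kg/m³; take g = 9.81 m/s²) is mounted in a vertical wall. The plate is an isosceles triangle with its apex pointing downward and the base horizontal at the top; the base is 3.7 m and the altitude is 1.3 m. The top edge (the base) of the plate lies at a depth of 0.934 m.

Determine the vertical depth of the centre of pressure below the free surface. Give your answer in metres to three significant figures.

h_p = 1.44 m

γ = ρg = 1109 × 9.81 / 1000 = 10.87929 kN/m³.
With the apex down, the centroid sits h/3 = 1.3/3 = 0.433333 m below the base (the top edge), so the centroid depth is h_c = 0.934 + 0.433333 = 1.36733 m.
A = ½ × 3.7 × 1.3 = 2.405 m².
Resultant F = γ·h_c·A = 10.87929 × 1.36733 × 2.405 = 35.7758 kN.
I_c = b·h³/36 = 3.7 × 1.3³/36 = 0.225803 m⁴.
Centre of pressure: y_p = y_c + I_c/(y_c·A) = 1.36733 + 0.225803/(1.36733 × 2.405) = 1.36733 + 0.0686659 = 1.436 m along the plane.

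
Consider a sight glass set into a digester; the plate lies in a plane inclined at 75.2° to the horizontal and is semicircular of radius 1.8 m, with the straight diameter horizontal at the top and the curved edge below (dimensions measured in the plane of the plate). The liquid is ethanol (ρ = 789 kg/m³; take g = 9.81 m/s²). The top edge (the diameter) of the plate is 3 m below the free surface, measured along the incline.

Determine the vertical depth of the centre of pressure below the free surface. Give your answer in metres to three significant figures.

γ = ρg = 789 × 9.81 / 1000 = 7.74009 kN/m³.
Let θ = 75.2° be the plate's angle to the horizontal; measure y along the incline from where the plane meets the free surface. Vertical depth h = y·sinθ with sinθ = 0.966823.
The centroid of a semicircle lies 4r/(3π) = 0.763944 m from the diameter, here below the top edge, so y_c = 3 + 0.763944 = 3.76394 m and h_c = 3.76394 × 0.966823 = 3.63906 m.
A = πr²/2 = π × 1.8²/2 = 5.08938 m².
Resultant F = γ·h_c·A = 7.74009 × 3.63906 × 5.08938 = 143.351 kN.
I_c = (π/8 − 8/(9π))·r⁴ = 0.109757 × 1.8⁴ = 1.15219 m⁴.
Centre of pressure: y_p = y_c + I_c/(y_c·A) = 3.76394 + 1.15219/(3.76394 × 5.08938) = 3.76394 + 0.0601474 = 3.82409 m along the plane.
Vertically, h_p = y_p·sinθ = 3.82409 × 0.966823 = 3.69722 m.

h_p = 3.70 m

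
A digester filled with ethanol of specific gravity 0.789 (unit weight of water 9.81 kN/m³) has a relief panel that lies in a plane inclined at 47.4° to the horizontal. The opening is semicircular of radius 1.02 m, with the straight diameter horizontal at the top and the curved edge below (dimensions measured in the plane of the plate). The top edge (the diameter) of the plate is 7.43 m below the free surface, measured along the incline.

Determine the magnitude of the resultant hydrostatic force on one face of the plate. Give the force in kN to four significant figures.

γ = 0.789 × 9.81 = 7.74009 kN/m³.
Let θ = 47.4° be the plate's angle to the horizontal; measure y along the incline from where the plane meets the free surface. Vertical depth h = y·sinθ with sinθ = 0.736097.
The centroid of a semicircle lies 4r/(3π) = 0.432901 m from the diameter, here below the top edge, so y_c = 7.43 + 0.432901 = 7.8629 m and h_c = 7.8629 × 0.736097 = 5.78786 m.
A = πr²/2 = π × 1.02²/2 = 1.63426 m².
Resultant F = γ·h_c·A = 7.74009 × 5.78786 × 1.63426 = 73.2125 kN.

F ≈ 73.21 kN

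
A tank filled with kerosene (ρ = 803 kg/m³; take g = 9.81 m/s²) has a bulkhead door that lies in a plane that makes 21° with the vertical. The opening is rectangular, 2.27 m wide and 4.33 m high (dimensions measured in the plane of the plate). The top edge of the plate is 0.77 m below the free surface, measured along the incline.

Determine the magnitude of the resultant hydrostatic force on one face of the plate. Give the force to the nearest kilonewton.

F ≈ 212 kN

γ = ρg = 803 × 9.81 / 1000 = 7.87743 kN/m³.
The plate makes 21° with the vertical, i.e. θ = 90° − 21° = 69° to the horizontal. Measuring y along the incline from the free-surface line, vertical depth h = y·sinθ with sinθ = 0.933580.
The centroid lies 4.33/2 = 2.165 m below the top edge, so y_c = 0.77 + 2.165 = 2.935 m and h_c = 2.935 × 0.933580 = 2.74006 m.
A = 2.27 × 4.33 = 9.8291 m².
Resultant F = γ·h_c·A = 7.87743 × 2.74006 × 9.8291 = 212.157 kN.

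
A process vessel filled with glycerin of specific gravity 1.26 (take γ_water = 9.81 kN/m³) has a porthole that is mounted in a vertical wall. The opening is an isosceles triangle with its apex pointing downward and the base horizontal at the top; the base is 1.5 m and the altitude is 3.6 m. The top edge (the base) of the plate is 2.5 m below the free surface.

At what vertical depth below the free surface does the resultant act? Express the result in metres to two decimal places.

γ = 1.26 × 9.81 = 12.3606 kN/m³.
With the apex down, the centroid sits h/3 = 3.6/3 = 1.2 m below the base (the top edge), so the centroid depth is h_c = 2.5 + 1.2 = 3.7 m.
A = ½ × 1.5 × 3.6 = 2.7 m².
Resultant F = γ·h_c·A = 12.3606 × 3.7 × 2.7 = 123.482 kN.
I_c = b·h³/36 = 1.5 × 3.6³/36 = 1.944 m⁴.
Centre of pressure: y_p = y_c + I_c/(y_c·A) = 3.7 + 1.944/(3.7 × 2.7) = 3.7 + 0.194595 = 3.8946 m along the plane.

h_p = 3.89 m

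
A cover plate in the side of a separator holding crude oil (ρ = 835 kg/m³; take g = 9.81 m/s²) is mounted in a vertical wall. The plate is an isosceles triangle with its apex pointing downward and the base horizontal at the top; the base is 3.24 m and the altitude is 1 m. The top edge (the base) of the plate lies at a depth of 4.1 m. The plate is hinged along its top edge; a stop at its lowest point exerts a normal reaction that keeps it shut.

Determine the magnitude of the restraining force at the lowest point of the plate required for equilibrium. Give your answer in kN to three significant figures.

γ = ρg = 835 × 9.81 / 1000 = 8.19135 kN/m³.
With the apex down, the centroid sits h/3 = 1/3 = 0.333333 m below the base (the top edge), so the centroid depth is h_c = 4.1 + 0.333333 = 4.43333 m.
A = ½ × 3.24 × 1 = 1.62 m².
Resultant F = γ·h_c·A = 8.19135 × 4.43333 × 1.62 = 58.8302 kN.
I_c = b·h³/36 = 3.24 × 1³/36 = 0.09 m⁴.
Centre of pressure: y_p = y_c + I_c/(y_c·A) = 4.43333 + 0.09/(4.43333 × 1.62) = 4.43333 + 0.0125313 = 4.44586 m along the plane.
The resultant acts 0.333333 + 0.0125313 = 0.345864 m (along the plate) below the hinge at the top edge, so the moment about the hinge is M = F × 0.345864 = 58.8302 × 0.345864 = 20.3472 kN·m.
A normal force at the bottom, 1 m from the hinge, must supply this moment: P = 20.3472/1 = 20.3472 kN.

P ≈ 20.3 kN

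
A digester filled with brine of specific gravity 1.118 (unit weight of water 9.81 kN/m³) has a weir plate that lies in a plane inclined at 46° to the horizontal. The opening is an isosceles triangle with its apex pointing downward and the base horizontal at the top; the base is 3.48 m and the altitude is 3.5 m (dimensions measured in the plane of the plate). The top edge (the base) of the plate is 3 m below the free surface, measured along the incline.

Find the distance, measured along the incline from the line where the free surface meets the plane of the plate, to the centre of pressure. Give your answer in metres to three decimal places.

y_p = 4.330 m

γ = 1.118 × 9.81 = 10.96758 kN/m³.
Let θ = 46° be the plate's angle to the horizontal; measure y along the incline from where the plane meets the free surface. Vertical depth h = y·sinθ with sinθ = 0.719340.
With the apex down, the centroid sits h/3 = 3.5/3 = 1.16667 m below the base (the top edge), so y_c = 3 + 1.16667 = 4.16667 m and h_c = 4.16667 × 0.719340 = 2.99725 m.
A = ½ × 3.48 × 3.5 = 6.09 m².
Resultant F = γ·h_c·A = 10.96758 × 2.99725 × 6.09 = 200.194 kN.
I_c = b·h³/36 = 3.48 × 3.5³/36 = 4.14458 m⁴.
Centre of pressure: y_p = y_c + I_c/(y_c·A) = 4.16667 + 4.14458/(4.16667 × 6.09) = 4.16667 + 0.163333 = 4.33 m along the plane.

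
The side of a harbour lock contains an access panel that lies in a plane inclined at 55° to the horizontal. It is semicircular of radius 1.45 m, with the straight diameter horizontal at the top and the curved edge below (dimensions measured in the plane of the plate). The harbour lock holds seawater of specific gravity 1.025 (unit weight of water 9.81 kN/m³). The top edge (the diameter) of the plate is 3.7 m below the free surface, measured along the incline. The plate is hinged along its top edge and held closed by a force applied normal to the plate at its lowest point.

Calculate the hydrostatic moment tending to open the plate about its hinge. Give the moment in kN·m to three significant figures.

M ≈ 76.2 kN·m

γ = 1.025 × 9.81 = 10.05525 kN/m³.
Let θ = 55° be the plate's angle to the horizontal; measure y along the incline from where the plane meets the free surface. Vertical depth h = y·sinθ with sinθ = 0.819152.
The centroid of a semicircle lies 4r/(3π) = 0.615399 m from the diameter, here below the top edge, so y_c = 3.7 + 0.615399 = 4.3154 m and h_c = 4.3154 × 0.819152 = 3.53497 m.
A = πr²/2 = π × 1.45²/2 = 3.3026 m².
Resultant F = γ·h_c·A = 10.05525 × 3.53497 × 3.3026 = 117.391 kN.
I_c = (π/8 − 8/(9π))·r⁴ = 0.109757 × 1.45⁴ = 0.485182 m⁴.
Centre of pressure: y_p = y_c + I_c/(y_c·A) = 4.3154 + 0.485182/(4.3154 × 3.3026) = 4.3154 + 0.034043 = 4.34944 m along the plane.
The resultant acts 0.615399 + 0.034043 = 0.649442 m (along the plate) below the hinge at the top edge, so the moment about the hinge is M = F × 0.649442 = 117.391 × 0.649442 = 76.2386 kN·m.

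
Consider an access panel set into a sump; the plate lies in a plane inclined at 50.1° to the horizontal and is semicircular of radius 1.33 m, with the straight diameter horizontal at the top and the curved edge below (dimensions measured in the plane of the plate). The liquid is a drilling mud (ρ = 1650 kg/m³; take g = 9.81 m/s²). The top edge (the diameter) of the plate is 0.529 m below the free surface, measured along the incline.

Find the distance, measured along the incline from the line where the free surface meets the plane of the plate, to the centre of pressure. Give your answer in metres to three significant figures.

γ = ρg = 1650 × 9.81 / 1000 = 16.1865 kN/m³.
Let θ = 50.1° be the plate's angle to the horizontal; measure y along the incline from where the plane meets the free surface. Vertical depth h = y·sinθ with sinθ = 0.767165.
The centroid of a semicircle lies 4r/(3π) = 0.56447 m from the diameter, here below the top edge, so y_c = 0.529 + 0.56447 = 1.09347 m and h_c = 1.09347 × 0.767165 = 0.838872 m.
A = πr²/2 = π × 1.33²/2 = 2.77858 m².
Resultant F = γ·h_c·A = 16.1865 × 0.838872 × 2.77858 = 37.7287 kN.
I_c = (π/8 − 8/(9π))·r⁴ = 0.109757 × 1.33⁴ = 0.34343 m⁴.
Centre of pressure: y_p = y_c + I_c/(y_c·A) = 1.09347 + 0.34343/(1.09347 × 2.77858) = 1.09347 + 0.113034 = 1.2065 m along the plane.

y_p = 1.21 m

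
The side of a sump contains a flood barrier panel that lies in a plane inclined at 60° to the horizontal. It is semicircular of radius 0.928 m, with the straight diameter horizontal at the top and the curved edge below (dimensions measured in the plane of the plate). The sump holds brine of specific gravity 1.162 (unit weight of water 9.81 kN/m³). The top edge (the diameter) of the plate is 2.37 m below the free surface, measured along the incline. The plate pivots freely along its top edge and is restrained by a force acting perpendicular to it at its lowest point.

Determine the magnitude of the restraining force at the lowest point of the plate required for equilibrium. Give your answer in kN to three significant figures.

P ≈ 16.5 kN

γ = 1.162 × 9.81 = 11.39922 kN/m³.
Let θ = 60° be the plate's angle to the horizontal; measure y along the incline from where the plane meets the free surface. Vertical depth h = y·sinθ with sinθ = 0.866025.
The centroid of a semicircle lies 4r/(3π) = 0.393855 m from the diameter, here below the top edge, so y_c = 2.37 + 0.393855 = 2.76385 m and h_c = 2.76385 × 0.866025 = 2.39356 m.
A = πr²/2 = π × 0.928²/2 = 1.35274 m².
Resultant F = γ·h_c·A = 11.39922 × 2.39356 × 1.35274 = 36.9091 kN.
I_c = (π/8 − 8/(9π))·r⁴ = 0.109757 × 0.928⁴ = 0.0813999 m⁴.
Centre of pressure: y_p = y_c + I_c/(y_c·A) = 2.76385 + 0.0813999/(2.76385 × 1.35274) = 2.76385 + 0.0217718 = 2.78562 m along the plane.
The resultant acts 0.393855 + 0.0217718 = 0.415627 m (along the plate) below the hinge at the top edge, so the moment about the hinge is M = F × 0.415627 = 36.9091 × 0.415627 = 15.3404 kN·m.
A normal force at the bottom, 0.928 m from the hinge, must supply this moment: P = 15.3404/0.928 = 16.5306 kN.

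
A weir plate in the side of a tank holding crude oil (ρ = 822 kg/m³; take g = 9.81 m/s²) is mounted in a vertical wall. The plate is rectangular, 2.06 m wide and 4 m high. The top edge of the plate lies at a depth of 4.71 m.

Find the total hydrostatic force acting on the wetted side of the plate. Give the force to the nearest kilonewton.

F ≈ 446 kN

γ = ρg = 822 × 9.81 / 1000 = 8.06382 kN/m³.
The centroid lies 4/2 = 2 m below the top edge, so the centroid depth is h_c = 4.71 + 2 = 6.71 m.
A = 2.06 × 4 = 8.24 m².
Resultant F = γ·h_c·A = 8.06382 × 6.71 × 8.24 = 445.852 kN.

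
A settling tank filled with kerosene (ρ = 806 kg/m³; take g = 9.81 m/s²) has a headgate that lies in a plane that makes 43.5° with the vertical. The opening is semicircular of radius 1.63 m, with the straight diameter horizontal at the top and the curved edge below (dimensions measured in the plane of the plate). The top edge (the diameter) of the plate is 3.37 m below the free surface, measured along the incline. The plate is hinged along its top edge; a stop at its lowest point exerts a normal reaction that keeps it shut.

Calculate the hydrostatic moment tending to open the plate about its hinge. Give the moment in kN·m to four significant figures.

M ≈ 71.70 kN·m

γ = ρg = 806 × 9.81 / 1000 = 7.90686 kN/m³.
The plate makes 43.5° with the vertical, i.e. θ = 90° − 43.5° = 46.5° to the horizontal. Measuring y along the incline from the free-surface line, vertical depth h = y·sinθ with sinθ = 0.725374.
The centroid of a semicircle lies 4r/(3π) = 0.691793 m from the diameter, here below the top edge, so y_c = 3.37 + 0.691793 = 4.06179 m and h_c = 4.06179 × 0.725374 = 2.94632 m.
A = πr²/2 = π × 1.63²/2 = 4.17345 m².
Resultant F = γ·h_c·A = 7.90686 × 2.94632 × 4.17345 = 97.2253 kN.
I_c = (π/8 − 8/(9π))·r⁴ = 0.109757 × 1.63⁴ = 0.774788 m⁴.
Centre of pressure: y_p = y_c + I_c/(y_c·A) = 4.06179 + 0.774788/(4.06179 × 4.17345) = 4.06179 + 0.0457057 = 4.1075 m along the plane.
The resultant acts 0.691793 + 0.0457057 = 0.737499 m (along the plate) below the hinge at the top edge, so the moment about the hinge is M = F × 0.737499 = 97.2253 × 0.737499 = 71.7036 kN·m.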